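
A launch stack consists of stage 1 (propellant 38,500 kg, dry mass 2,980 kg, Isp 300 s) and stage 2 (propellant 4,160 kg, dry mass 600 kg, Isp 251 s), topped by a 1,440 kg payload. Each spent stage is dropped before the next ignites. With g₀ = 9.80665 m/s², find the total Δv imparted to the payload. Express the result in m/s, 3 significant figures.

Δv ≈ 7580 m/s

Ignition mass of stage 1 = 38,500+2,980 + 4,160+600 + 1,440 = 47,680 kg.
Stage 1: m₀ = 47,680 kg, m_f = 47,680 − 38,500 = 9,180 kg; Δv = 300×9.80665×ln(5.194) = 2942.0×1.6475 ≈ 4847 m/s.
Stage 2: m₀ = 6,200 kg, m_f = 6,200 − 4,160 = 2,040 kg; Δv = 251×9.80665×ln(3.039) = 2461.5×1.1116 ≈ 2736 m/s.
Total Δv = 4847 + 2736 = 7583 m/s.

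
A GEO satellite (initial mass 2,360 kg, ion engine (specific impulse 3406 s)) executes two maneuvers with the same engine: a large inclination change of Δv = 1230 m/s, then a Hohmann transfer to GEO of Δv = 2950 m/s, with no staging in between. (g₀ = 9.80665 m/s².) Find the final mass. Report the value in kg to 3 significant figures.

final mass ≈ 2080 kg

v_e = Isp · g₀ = 3406 × 9.80665 = 33401.4 m/s.
After the first burn: m = 2360 × exp(−1230/33401.4) = 2360 × 0.96385 = 2,274.69 kg.
After the second burn: m = 2,274.69 × exp(−2950/33401.4) = 2,274.69 × 0.91547 = 2,082.41 kg.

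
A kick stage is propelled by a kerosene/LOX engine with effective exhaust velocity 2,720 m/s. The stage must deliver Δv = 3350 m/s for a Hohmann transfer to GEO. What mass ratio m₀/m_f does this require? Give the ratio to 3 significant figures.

mass ratio ≈ 3.43

m₀/m_f = exp(Δv / v_e) = exp(3350 / 2720.0) = exp(1.2316) = 3.4268.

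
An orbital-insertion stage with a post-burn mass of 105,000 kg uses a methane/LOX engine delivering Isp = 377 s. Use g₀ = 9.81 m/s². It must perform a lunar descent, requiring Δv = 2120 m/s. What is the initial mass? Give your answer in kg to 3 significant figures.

v_e = Isp · g₀ = 377 × 9.81 = 3698.4 m/s.
Rocket equation: m₀/m_f = exp(Δv / v_e) = exp(2120 / 3698.4) = exp(0.5732) = 1.7740.
m₀ = m_f × 1.7740 = 105,000 × 1.7740 = 186,270 kg.

initial mass ≈ 186000 kg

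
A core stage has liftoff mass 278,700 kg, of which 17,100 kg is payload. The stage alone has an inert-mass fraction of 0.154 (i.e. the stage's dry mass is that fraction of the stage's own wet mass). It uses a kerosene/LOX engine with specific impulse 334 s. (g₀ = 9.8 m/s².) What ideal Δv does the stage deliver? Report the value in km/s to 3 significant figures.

Stage wet mass = m₀ − payload = 278,700 − 17,100 = 261,600 kg.
Stage dry mass = ε × stage wet mass = 0.154 × 261,600 = 40,286.4 kg.
Burnout mass m_f = stage dry + payload = 40,286.4 + 17,100 = 57,386.4 kg.
v_e = Isp · g₀ = 334 × 9.8 = 3273.2 m/s.
Using Δv = v_e ln(m₀/m_f): Δv = v_e · ln(278,700/57,386.4) = 3273.2 × ln(4.857) = 3273.2 × 1.5803 ≈ 5173 m/s.

Δv ≈ 5.17 km/s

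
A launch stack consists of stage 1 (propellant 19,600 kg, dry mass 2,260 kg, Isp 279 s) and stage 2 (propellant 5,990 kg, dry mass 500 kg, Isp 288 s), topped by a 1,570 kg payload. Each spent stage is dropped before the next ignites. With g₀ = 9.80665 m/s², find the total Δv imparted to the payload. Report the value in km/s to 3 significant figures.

Ignition mass of stage 1 = 19,600+2,260 + 5,990+500 + 1,570 = 29,920 kg.
Stage 1: m₀ = 29,920 kg, m_f = 29,920 − 19,600 = 10,320 kg; Δv = 279×9.80665×ln(2.899) = 2736.1×1.0644 ≈ 2912 m/s.
Stage 2: m₀ = 8,060 kg, m_f = 8,060 − 5,990 = 2,070 kg; Δv = 288×9.80665×ln(3.894) = 2824.3×1.3594 ≈ 3839 m/s.
Total Δv = 2912 + 3839 = 6751 m/s.

Δv ≈ 6.75 km/s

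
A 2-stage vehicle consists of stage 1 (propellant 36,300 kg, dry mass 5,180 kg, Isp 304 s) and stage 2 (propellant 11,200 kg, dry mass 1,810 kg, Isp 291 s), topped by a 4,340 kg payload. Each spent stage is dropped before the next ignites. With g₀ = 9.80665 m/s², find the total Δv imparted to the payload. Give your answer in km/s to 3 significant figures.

Δv ≈ 5.82 km/s

Ignition mass of stage 1 = 36,300+5,180 + 11,200+1,810 + 4,340 = 58,830 kg.
Stage 1: m₀ = 58,830 kg, m_f = 58,830 − 36,300 = 22,530 kg; Δv = 304×9.80665×ln(2.611) = 2981.2×0.9598 ≈ 2861 m/s.
Stage 2: m₀ = 17,350 kg, m_f = 17,350 − 11,200 = 6,150 kg; Δv = 291×9.80665×ln(2.821) = 2853.7×1.0371 ≈ 2960 m/s.
Total Δv = 2861 + 2960 = 5821 m/s.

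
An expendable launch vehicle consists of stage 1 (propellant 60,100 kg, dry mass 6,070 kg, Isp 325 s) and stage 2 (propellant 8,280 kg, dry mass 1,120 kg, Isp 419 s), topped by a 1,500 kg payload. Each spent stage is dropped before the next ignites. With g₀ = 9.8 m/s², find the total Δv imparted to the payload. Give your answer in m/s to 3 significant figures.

Δv ≈ 10700 m/s

Ignition mass of stage 1 = 60,100+6,070 + 8,280+1,120 + 1,500 = 77,070 kg.
Stage 1: m₀ = 77,070 kg, m_f = 77,070 − 60,100 = 16,970 kg; Δv = 325×9.8×ln(4.542) = 3185.0×1.5133 ≈ 4820 m/s.
Stage 2: m₀ = 10,900 kg, m_f = 10,900 − 8,280 = 2,620 kg; Δv = 419×9.8×ln(4.16) = 4106.2×1.4256 ≈ 5854 m/s.
Total Δv = 4820 + 5854 = 10674 m/s.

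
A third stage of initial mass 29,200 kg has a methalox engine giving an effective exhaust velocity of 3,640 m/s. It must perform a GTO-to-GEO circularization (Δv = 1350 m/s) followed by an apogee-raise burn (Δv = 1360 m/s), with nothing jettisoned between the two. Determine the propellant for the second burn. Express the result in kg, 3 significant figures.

propellant for the second burn ≈ 6280 kg

After the first burn: m = 29200 × exp(−1350/3640.0) = 29200 × 0.69013 = 20,151.8 kg.
After the second burn: m = 20,151.8 × exp(−1360/3640.0) = 20,151.8 × 0.68823 = 13,869.1 kg.
Second-burn propellant = 20,151.8 − 13,869.1 = 6,282.7 kg.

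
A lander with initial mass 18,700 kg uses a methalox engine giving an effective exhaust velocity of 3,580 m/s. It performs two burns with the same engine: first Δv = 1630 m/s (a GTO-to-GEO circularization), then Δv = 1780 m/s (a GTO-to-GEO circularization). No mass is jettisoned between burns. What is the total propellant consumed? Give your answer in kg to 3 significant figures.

After the first burn: m = 18700 × exp(−1630/3580.0) = 18700 × 0.63425 = 11,860.5 kg.
After the second burn: m = 11,860.5 × exp(−1780/3580.0) = 11,860.5 × 0.60823 = 7,213.91 kg.
Total propellant = m₀ − m_final = 18700 − 7,213.91 = 11,486.09 kg.

total propellant consumed ≈ 11500 kg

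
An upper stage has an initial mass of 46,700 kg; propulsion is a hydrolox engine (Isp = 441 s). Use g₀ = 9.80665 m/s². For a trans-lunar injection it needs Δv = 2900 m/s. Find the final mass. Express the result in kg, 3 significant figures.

v_e = Isp · g₀ = 441 × 9.80665 = 4324.7 m/s.
m₀/m_f = exp(Δv / v_e) = exp(2900 / 4324.7) = exp(0.6706) = 1.9553.
m_f = m₀ / 1.9553 = 46,700 / 1.9553 = 23,883.8 kg.

final mass ≈ 23900 kg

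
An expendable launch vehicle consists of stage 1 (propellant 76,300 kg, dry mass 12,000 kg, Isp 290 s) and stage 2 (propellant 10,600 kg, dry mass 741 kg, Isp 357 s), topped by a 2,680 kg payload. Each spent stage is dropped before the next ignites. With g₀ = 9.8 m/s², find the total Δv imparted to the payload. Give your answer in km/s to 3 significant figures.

Δv ≈ 8.83 km/s

Ignition mass of stage 1 = 76,300+12,000 + 10,600+741 + 2,680 = 102,321 kg.
Stage 1: m₀ = 102,321 kg, m_f = 102,321 − 76,300 = 26,021 kg; Δv = 290×9.8×ln(3.932) = 2842.0×1.3692 ≈ 3891 m/s.
Stage 2: m₀ = 14,021 kg, m_f = 14,021 − 10,600 = 3,421 kg; Δv = 357×9.8×ln(4.099) = 3498.6×1.4106 ≈ 4935 m/s.
Total Δv = 3891 + 4935 = 8826 m/s.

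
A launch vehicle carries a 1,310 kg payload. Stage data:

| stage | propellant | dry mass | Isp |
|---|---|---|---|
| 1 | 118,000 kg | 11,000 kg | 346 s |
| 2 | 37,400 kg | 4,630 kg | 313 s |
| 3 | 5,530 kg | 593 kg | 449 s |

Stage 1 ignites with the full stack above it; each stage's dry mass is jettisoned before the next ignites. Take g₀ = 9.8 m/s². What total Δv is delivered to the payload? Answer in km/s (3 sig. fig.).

Δv ≈ 14.0 km/s

Ignition mass of stage 1 = 118,000+11,000 + 37,400+4,630 + 5,530+593 + 1,310 = 178,463 kg.
Stage 1: m₀ = 178,463 kg, m_f = 178,463 − 118,000 = 60,463 kg; Δv = 346×9.8×ln(2.952) = 3390.8×1.0823 ≈ 3670 m/s.
Stage 2: m₀ = 49,463 kg, m_f = 49,463 − 37,400 = 12,063 kg; Δv = 313×9.8×ln(4.1) = 3067.4×1.4111 ≈ 4328 m/s.
Stage 3: m₀ = 7,433 kg, m_f = 7,433 − 5,530 = 1,903 kg; Δv = 449×9.8×ln(3.906) = 4400.2×1.3625 ≈ 5995 m/s.
Total Δv = 3670 + 4328 + 5995 = 13993 m/s.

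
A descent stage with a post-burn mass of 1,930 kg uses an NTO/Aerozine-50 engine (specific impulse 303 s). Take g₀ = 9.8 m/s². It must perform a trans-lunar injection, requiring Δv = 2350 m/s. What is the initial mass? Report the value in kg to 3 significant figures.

v_e = Isp · g₀ = 303 × 9.8 = 2969.4 m/s.
By the Tsiolkovsky rocket equation, m₀/m_f = exp(Δv / v_e) = exp(2350 / 2969.4) = exp(0.7914) = 2.2065.
m₀ = m_f × 2.2065 = 1,930 × 2.2065 = 4,258.55 kg.

initial mass ≈ 4260 kg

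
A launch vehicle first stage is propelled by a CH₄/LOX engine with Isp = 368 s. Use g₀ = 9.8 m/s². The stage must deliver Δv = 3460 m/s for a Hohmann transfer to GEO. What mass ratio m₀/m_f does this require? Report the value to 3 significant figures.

v_e = Isp · g₀ = 368 × 9.8 = 3606.4 m/s.
Rocket equation: m₀/m_f = exp(Δv / v_e) = exp(3460 / 3606.4) = exp(0.9594) = 2.6101.

mass ratio ≈ 2.61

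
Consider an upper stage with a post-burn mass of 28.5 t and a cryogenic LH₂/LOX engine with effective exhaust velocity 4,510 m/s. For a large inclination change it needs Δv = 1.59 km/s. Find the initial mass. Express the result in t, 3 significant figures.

initial mass ≈ 40.5 t

By the Tsiolkovsky rocket equation, m₀/m_f = exp(Δv / v_e) = exp(1590 / 4510.0) = exp(0.3525) = 1.4227.
m₀ = m_f × 1.4227 = 28.5 × 1.4227 = 40.547 t.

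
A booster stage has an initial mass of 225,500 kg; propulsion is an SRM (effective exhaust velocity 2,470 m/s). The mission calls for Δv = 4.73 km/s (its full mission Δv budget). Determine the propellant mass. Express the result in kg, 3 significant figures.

Rocket equation: m₀/m_f = exp(Δv / v_e) = exp(4730 / 2470.0) = exp(1.9150) = 6.7868.
m_f = 225,500 / 6.7868 = 33,226.3 kg, so propellant = m₀ − m_f = 225,500 − 33,226.3 = 192,273.7 kg.

propellant mass ≈ 192000 kg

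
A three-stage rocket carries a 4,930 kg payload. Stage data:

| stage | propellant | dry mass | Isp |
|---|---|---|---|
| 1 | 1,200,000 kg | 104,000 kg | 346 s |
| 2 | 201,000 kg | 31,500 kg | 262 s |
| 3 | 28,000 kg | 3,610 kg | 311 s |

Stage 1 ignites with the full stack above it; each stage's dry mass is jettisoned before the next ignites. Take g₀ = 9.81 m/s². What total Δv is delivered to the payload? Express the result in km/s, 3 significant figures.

Ignition mass of stage 1 = 1,200,000+104,000 + 201,000+31,500 + 28,000+3,610 + 4,930 = 1,573,040 kg.
Stage 1: m₀ = 1,573,040 kg, m_f = 1,573,040 − 1,200,000 = 373,040 kg; Δv = 346×9.81×ln(4.217) = 3394.3×1.4391 ≈ 4885 m/s.
Stage 2: m₀ = 269,040 kg, m_f = 269,040 − 201,000 = 68,040 kg; Δv = 262×9.81×ln(3.954) = 2570.2×1.3748 ≈ 3533 m/s.
Stage 3: m₀ = 36,540 kg, m_f = 36,540 − 28,000 = 8,540 kg; Δv = 311×9.81×ln(4.279) = 3050.9×1.4536 ≈ 4435 m/s.
Total Δv = 4885 + 3533 + 4435 = 12853 m/s.

Δv ≈ 12.9 km/s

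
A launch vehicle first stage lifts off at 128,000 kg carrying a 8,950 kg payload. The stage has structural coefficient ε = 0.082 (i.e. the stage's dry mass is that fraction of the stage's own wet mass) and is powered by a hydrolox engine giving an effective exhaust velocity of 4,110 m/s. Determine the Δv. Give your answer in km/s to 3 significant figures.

Δv ≈ 7.90 km/s

Stage wet mass = m₀ − payload = 128,000 − 8,950 = 119,050 kg.
Stage dry mass = ε × stage wet mass = 0.082 × 119,050 = 9,762.1 kg.
Burnout mass m_f = stage dry + payload = 9,762.1 + 8,950 = 18,712.1 kg.
Rocket equation: Δv = v_e · ln(128,000/18,712.1) = 4110.0 × ln(6.84) = 4110.0 × 1.9229 ≈ 7903 m/s.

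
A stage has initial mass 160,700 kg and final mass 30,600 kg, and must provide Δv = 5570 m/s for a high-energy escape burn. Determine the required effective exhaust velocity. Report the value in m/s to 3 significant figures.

ln(m₀/m_f) = ln(160700/30600) = ln(5.252) = 1.6585.
v_e = Δv / ln(m₀/m_f) = 5570 / 1.6585 = 3358.4 m/s.

v_e ≈ 3360 m/s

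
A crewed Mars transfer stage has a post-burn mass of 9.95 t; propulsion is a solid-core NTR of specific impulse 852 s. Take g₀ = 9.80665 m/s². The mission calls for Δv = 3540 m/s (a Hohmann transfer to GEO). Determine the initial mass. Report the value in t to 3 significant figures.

initial mass ≈ 15.2 t

v_e = Isp · g₀ = 852 × 9.80665 = 8355.3 m/s.
m₀/m_f = exp(Δv / v_e) = exp(3540 / 8355.3) = exp(0.4237) = 1.5276.
m₀ = m_f × 1.5276 = 9.95 × 1.5276 = 15.1996 t.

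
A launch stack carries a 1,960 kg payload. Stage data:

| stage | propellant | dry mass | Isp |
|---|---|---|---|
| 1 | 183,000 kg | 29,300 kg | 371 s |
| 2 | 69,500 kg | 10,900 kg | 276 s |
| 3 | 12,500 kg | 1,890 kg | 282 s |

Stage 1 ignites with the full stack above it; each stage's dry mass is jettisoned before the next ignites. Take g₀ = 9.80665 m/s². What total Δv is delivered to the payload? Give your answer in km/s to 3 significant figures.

Ignition mass of stage 1 = 183,000+29,300 + 69,500+10,900 + 12,500+1,890 + 1,960 = 309,050 kg.
Stage 1: m₀ = 309,050 kg, m_f = 309,050 − 183,000 = 126,050 kg; Δv = 371×9.80665×ln(2.452) = 3638.3×0.8968 ≈ 3263 m/s.
Stage 2: m₀ = 96,750 kg, m_f = 96,750 − 69,500 = 27,250 kg; Δv = 276×9.80665×ln(3.55) = 2706.6×1.2671 ≈ 3430 m/s.
Stage 3: m₀ = 16,350 kg, m_f = 16,350 − 12,500 = 3,850 kg; Δv = 282×9.80665×ln(4.247) = 2765.5×1.4462 ≈ 3999 m/s.
Total Δv = 3263 + 3430 + 3999 = 10692 m/s.

Δv ≈ 10.7 km/s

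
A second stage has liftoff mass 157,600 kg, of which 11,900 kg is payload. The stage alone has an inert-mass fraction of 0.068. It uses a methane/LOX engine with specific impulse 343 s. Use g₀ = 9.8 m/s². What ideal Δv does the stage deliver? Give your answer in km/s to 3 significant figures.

Stage wet mass = m₀ − payload = 157,600 − 11,900 = 145,700 kg.
Stage dry mass = ε × stage wet mass = 0.068 × 145,700 = 9,907.6 kg.
Burnout mass m_f = stage dry + payload = 9,907.6 + 11,900 = 21,807.6 kg.
v_e = Isp · g₀ = 343 × 9.8 = 3361.4 m/s.
Using Δv = v_e ln(m₀/m_f): Δv = v_e · ln(157,600/21,807.6) = 3361.4 × ln(7.227) = 3361.4 × 1.9778 ≈ 6648 m/s.

Δv ≈ 6.65 km/s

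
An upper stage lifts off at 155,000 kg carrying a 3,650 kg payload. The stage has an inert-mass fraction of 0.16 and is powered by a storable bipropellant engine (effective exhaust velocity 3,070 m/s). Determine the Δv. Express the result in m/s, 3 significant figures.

Stage wet mass = m₀ − payload = 155,000 − 3,650 = 151,350 kg.
Stage dry mass = ε × stage wet mass = 0.16 × 151,350 = 24,216 kg.
Burnout mass m_f = stage dry + payload = 24,216 + 3,650 = 27,866 kg.
Δv = v_e · ln(155,000/27,866) = 3070.0 × ln(5.562) = 3070.0 × 1.7160 ≈ 5268 m/s.

Δv ≈ 5270 m/s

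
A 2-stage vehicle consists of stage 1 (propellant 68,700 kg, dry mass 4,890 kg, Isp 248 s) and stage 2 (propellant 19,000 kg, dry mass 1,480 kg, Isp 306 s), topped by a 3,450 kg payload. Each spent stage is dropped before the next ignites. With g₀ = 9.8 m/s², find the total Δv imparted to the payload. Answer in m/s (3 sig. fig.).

Ignition mass of stage 1 = 68,700+4,890 + 19,000+1,480 + 3,450 = 97,520 kg.
Stage 1: m₀ = 97,520 kg, m_f = 97,520 − 68,700 = 28,820 kg; Δv = 248×9.8×ln(3.384) = 2430.4×1.2190 ≈ 2963 m/s.
Stage 2: m₀ = 23,930 kg, m_f = 23,930 − 19,000 = 4,930 kg; Δv = 306×9.8×ln(4.854) = 2998.8×1.5798 ≈ 4737 m/s.
Total Δv = 2963 + 4737 = 7700 m/s.

Δv ≈ 7700 m/s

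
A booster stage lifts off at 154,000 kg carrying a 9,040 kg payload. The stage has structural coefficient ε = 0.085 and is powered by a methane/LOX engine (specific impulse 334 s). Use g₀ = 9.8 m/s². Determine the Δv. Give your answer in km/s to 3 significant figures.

Stage wet mass = m₀ − payload = 154,000 − 9,040 = 144,960 kg.
Stage dry mass = ε × stage wet mass = 0.085 × 144,960 = 12,321.6 kg.
Burnout mass m_f = stage dry + payload = 12,321.6 + 9,040 = 21,361.6 kg.
v_e = Isp · g₀ = 334 × 9.8 = 3273.2 m/s.
By the Tsiolkovsky rocket equation, Δv = v_e · ln(154,000/21,361.6) = 3273.2 × ln(7.209) = 3273.2 × 1.9754 ≈ 6466 m/s.

Δv ≈ 6.47 km/s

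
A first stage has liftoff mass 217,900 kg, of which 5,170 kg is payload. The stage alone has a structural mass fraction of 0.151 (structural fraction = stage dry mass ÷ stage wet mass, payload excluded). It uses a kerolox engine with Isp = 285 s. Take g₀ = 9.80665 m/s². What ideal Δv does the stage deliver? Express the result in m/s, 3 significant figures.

Stage wet mass = m₀ − payload = 217,900 − 5,170 = 212,730 kg.
Stage dry mass = ε × stage wet mass = 0.151 × 212,730 = 32,122.2 kg.
Burnout mass m_f = stage dry + payload = 32,122.2 + 5,170 = 37,292.2 kg.
v_e = Isp · g₀ = 285 × 9.80665 = 2794.9 m/s.
Δv = v_e · ln(217,900/37,292.2) = 2794.9 × ln(5.843) = 2794.9 × 1.7653 ≈ 4934 m/s.

Δv ≈ 4930 m/s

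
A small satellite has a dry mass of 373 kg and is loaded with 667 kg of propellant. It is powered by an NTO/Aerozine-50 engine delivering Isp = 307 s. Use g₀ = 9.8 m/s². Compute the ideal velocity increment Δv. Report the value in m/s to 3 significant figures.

v_e = Isp · g₀ = 307 × 9.8 = 3008.6 m/s.
m₀ = m_dry + m_prop = 373 + 667 = 1,040 kg.
Using Δv = v_e ln(m₀/m_f): Δv = v_e · ln(m₀/m_f) = 3008.6 × ln(2.788) = 3008.6 × 1.0254 ≈ 3085.0 m/s.

Δv ≈ 3090 m/s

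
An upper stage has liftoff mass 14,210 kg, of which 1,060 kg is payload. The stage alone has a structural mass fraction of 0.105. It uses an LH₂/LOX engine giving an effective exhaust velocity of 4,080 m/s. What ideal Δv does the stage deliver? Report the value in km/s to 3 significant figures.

Δv ≈ 7.19 km/s

Stage wet mass = m₀ − payload = 14,210 − 1,060 = 13,150 kg.
Stage dry mass = ε × stage wet mass = 0.105 × 13,150 = 1,380.75 kg.
Burnout mass m_f = stage dry + payload = 1,380.75 + 1,060 = 2,440.75 kg.
Δv = v_e · ln(14,210/2,440.75) = 4080.0 × ln(5.822) = 4080.0 × 1.7616 ≈ 7187 m/s.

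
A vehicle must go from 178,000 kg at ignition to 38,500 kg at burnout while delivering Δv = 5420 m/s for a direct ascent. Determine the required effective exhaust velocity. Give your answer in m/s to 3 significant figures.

ln(m₀/m_f) = ln(178000/38500) = ln(4.623) = 1.5311.
Using Δv = v_e ln(m₀/m_f): v_e = Δv / ln(m₀/m_f) = 5420 / 1.5311 = 3539.9 m/s.

v_e ≈ 3540 m/s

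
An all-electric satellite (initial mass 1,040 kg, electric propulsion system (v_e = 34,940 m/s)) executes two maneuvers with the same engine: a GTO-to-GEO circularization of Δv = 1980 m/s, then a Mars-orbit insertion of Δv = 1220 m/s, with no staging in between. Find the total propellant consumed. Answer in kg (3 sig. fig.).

total propellant consumed ≈ 91.0 kg

After the first burn: m = 1040 × exp(−1980/34940.0) = 1040 × 0.94491 = 982.706 kg.
After the second burn: m = 982.706 × exp(−1220/34940.0) = 982.706 × 0.96569 = 948.989 kg.
Total propellant = m₀ − m_final = 1040 − 948.989 = 91.011 kg.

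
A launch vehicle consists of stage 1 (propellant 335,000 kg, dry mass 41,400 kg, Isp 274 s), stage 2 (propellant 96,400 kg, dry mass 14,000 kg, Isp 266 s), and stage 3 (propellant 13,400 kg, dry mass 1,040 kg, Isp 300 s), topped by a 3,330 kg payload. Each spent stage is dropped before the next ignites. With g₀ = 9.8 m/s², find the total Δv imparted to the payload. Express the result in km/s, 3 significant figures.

Ignition mass of stage 1 = 335,000+41,400 + 96,400+14,000 + 13,400+1,040 + 3,330 = 504,570 kg.
Stage 1: m₀ = 504,570 kg, m_f = 504,570 − 335,000 = 169,570 kg; Δv = 274×9.8×ln(2.976) = 2685.2×1.0904 ≈ 2928 m/s.
Stage 2: m₀ = 128,170 kg, m_f = 128,170 − 96,400 = 31,770 kg; Δv = 266×9.8×ln(4.034) = 2606.8×1.3948 ≈ 3636 m/s.
Stage 3: m₀ = 17,770 kg, m_f = 17,770 − 13,400 = 4,370 kg; Δv = 300×9.8×ln(4.066) = 2940.0×1.4027 ≈ 4124 m/s.
Total Δv = 2928 + 3636 + 4124 = 10688 m/s.

Δv ≈ 10.7 km/s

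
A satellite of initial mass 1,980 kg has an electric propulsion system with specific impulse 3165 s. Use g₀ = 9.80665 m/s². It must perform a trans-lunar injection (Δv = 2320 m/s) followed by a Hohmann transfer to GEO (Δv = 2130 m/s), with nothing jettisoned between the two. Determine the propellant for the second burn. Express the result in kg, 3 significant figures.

propellant for the second burn ≈ 122 kg

v_e = Isp · g₀ = 3165 × 9.80665 = 31038.0 m/s.
After the first burn: m = 1980 × exp(−2320/31038.0) = 1980 × 0.92798 = 1,837.4 kg.
After the second burn: m = 1,837.4 × exp(−2130/31038.0) = 1,837.4 × 0.93368 = 1,715.54 kg.
Second-burn propellant = 1,837.4 − 1,715.54 = 121.86 kg.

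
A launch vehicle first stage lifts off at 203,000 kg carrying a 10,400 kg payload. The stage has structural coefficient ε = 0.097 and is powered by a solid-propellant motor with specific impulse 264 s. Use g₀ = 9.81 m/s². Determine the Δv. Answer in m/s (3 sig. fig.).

Δv ≈ 5030 m/s

Stage wet mass = m₀ − payload = 203,000 − 10,400 = 192,600 kg.
Stage dry mass = ε × stage wet mass = 0.097 × 192,600 = 18,682.2 kg.
Burnout mass m_f = stage dry + payload = 18,682.2 + 10,400 = 29,082.2 kg.
v_e = Isp · g₀ = 264 × 9.81 = 2589.8 m/s.
Δv = v_e · ln(203,000/29,082.2) = 2589.8 × ln(6.98) = 2589.8 × 1.9431 ≈ 5032 m/s.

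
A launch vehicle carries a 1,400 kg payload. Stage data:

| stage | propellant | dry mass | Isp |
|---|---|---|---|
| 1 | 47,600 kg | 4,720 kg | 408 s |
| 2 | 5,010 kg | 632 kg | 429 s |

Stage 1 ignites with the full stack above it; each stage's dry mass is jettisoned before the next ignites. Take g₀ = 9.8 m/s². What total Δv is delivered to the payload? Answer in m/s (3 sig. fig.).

Δv ≈ 11700 m/s

Ignition mass of stage 1 = 47,600+4,720 + 5,010+632 + 1,400 = 59,362 kg.
Stage 1: m₀ = 59,362 kg, m_f = 59,362 − 47,600 = 11,762 kg; Δv = 408×9.8×ln(5.047) = 3998.4×1.6188 ≈ 6473 m/s.
Stage 2: m₀ = 7,042 kg, m_f = 7,042 − 5,010 = 2,032 kg; Δv = 429×9.8×ln(3.466) = 4204.2×1.2429 ≈ 5225 m/s.
Total Δv = 6473 + 5225 = 11698 m/s.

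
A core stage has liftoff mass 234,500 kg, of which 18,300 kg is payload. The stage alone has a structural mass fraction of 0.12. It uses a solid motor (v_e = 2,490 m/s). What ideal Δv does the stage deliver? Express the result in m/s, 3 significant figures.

Stage wet mass = m₀ − payload = 234,500 − 18,300 = 216,200 kg.
Stage dry mass = ε × stage wet mass = 0.12 × 216,200 = 25,944 kg.
Burnout mass m_f = stage dry + payload = 25,944 + 18,300 = 44,244 kg.
Δv = v_e · ln(234,500/44,244) = 2490.0 × ln(5.3) = 2490.0 × 1.6677 ≈ 4153 m/s.

Δv ≈ 4150 m/s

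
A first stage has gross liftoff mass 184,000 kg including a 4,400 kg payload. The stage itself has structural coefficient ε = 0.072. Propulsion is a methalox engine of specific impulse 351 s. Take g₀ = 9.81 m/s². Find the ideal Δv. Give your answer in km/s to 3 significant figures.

Stage wet mass = m₀ − payload = 184,000 − 4,400 = 179,600 kg.
Stage dry mass = ε × stage wet mass = 0.072 × 179,600 = 12,931.2 kg.
Burnout mass m_f = stage dry + payload = 12,931.2 + 4,400 = 17,331.2 kg.
v_e = Isp · g₀ = 351 × 9.81 = 3443.3 m/s.
Δv = v_e · ln(184,000/17,331.2) = 3443.3 × ln(10.62) = 3443.3 × 2.3624 ≈ 8135 m/s.

Δv ≈ 8.13 km/s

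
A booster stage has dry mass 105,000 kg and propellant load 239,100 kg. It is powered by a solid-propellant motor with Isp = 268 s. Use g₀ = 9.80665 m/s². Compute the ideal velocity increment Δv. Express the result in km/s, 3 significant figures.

Δv ≈ 3.12 km/s

v_e = Isp · g₀ = 268 × 9.80665 = 2628.2 m/s.
m₀ = m_dry + m_prop = 105,000 + 239,100 = 344,100 kg.
Using Δv = v_e ln(m₀/m_f): Δv = v_e · ln(m₀/m_f) = 2628.2 × ln(3.277) = 2628.2 × 1.1870 ≈ 3119.6 m/s.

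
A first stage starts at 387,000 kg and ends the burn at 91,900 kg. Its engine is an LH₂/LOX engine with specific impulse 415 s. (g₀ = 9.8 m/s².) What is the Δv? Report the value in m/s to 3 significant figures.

Δv ≈ 5850 m/s

v_e = Isp · g₀ = 415 × 9.8 = 4067.0 m/s.
Rocket equation: Δv = v_e · ln(m₀/m_f) = 4067.0 × ln(4.211) = 4067.0 × 1.4377 ≈ 5847.2 m/s.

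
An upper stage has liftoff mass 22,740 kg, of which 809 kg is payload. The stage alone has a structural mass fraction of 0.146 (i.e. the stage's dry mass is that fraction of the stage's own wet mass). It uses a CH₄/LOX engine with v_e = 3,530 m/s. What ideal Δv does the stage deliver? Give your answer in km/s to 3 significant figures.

Stage wet mass = m₀ − payload = 22,740 − 809 = 21,931 kg.
Stage dry mass = ε × stage wet mass = 0.146 × 21,931 = 3,201.93 kg.
Burnout mass m_f = stage dry + payload = 3,201.93 + 809 = 4,010.93 kg.
Rocket equation: Δv = v_e · ln(22,740/4,010.93) = 3530.0 × ln(5.67) = 3530.0 × 1.7351 ≈ 6125 m/s.

Δv ≈ 6.12 km/s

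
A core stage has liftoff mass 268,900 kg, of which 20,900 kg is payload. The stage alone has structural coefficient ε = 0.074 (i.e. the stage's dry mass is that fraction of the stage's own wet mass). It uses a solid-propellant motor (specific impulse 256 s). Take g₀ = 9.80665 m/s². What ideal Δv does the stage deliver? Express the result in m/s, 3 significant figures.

Δv ≈ 4830 m/s

Stage wet mass = m₀ − payload = 268,900 − 20,900 = 248,000 kg.
Stage dry mass = ε × stage wet mass = 0.074 × 248,000 = 18,352 kg.
Burnout mass m_f = stage dry + payload = 18,352 + 20,900 = 39,252 kg.
v_e = Isp · g₀ = 256 × 9.80665 = 2510.5 m/s.
By the Tsiolkovsky rocket equation, Δv = v_e · ln(268,900/39,252) = 2510.5 × ln(6.851) = 2510.5 × 1.9243 ≈ 4831 m/s.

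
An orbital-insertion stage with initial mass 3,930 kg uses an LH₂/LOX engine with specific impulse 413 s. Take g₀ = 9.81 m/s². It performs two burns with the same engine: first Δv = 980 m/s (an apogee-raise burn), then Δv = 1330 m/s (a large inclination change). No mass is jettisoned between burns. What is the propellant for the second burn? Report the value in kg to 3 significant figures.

propellant for the second burn ≈ 863 kg

v_e = Isp · g₀ = 413 × 9.81 = 4051.5 m/s.
After the first burn: m = 3930 × exp(−980/4051.5) = 3930 × 0.78515 = 3,085.64 kg.
After the second burn: m = 3,085.64 × exp(−1330/4051.5) = 3,085.64 × 0.72017 = 2,222.19 kg.
Second-burn propellant = 3,085.64 − 2,222.19 = 863.45 kg.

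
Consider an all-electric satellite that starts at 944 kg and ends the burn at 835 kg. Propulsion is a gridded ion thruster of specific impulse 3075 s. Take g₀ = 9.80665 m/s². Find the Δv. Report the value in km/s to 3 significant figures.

Δv ≈ 3.70 km/s

v_e = Isp · g₀ = 3075 × 9.80665 = 30155.4 m/s.
By the Tsiolkovsky rocket equation, Δv = v_e · ln(m₀/m_f) = 30155.4 × ln(1.131) = 30155.4 × 0.1227 ≈ 3699.9 m/s.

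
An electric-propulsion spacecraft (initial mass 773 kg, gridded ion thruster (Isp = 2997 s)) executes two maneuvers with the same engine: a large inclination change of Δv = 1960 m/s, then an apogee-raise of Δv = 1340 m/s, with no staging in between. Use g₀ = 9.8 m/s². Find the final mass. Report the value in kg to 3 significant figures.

v_e = Isp · g₀ = 2997 × 9.8 = 29370.6 m/s.
After the first burn: m = 773 × exp(−1960/29370.6) = 773 × 0.93544 = 723.095 kg.
After the second burn: m = 723.095 × exp(−1340/29370.6) = 723.095 × 0.95540 = 690.845 kg.

final mass ≈ 691 kg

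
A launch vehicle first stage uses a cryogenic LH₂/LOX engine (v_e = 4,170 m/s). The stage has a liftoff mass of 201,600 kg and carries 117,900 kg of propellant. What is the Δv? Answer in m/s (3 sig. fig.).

Δv ≈ 3670 m/s

m_f = m₀ − m_prop = 201,600 − 117,900 = 83,700 kg.
Using Δv = v_e ln(m₀/m_f): Δv = v_e · ln(m₀/m_f) = 4170.0 × ln(2.409) = 4170.0 × 0.8790 ≈ 3665.6 m/s.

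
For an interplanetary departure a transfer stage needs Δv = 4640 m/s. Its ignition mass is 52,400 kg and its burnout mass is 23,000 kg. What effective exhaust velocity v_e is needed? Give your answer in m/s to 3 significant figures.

v_e ≈ 5640 m/s

ln(m₀/m_f) = ln(52400/23000) = ln(2.278) = 0.8234.
By the Tsiolkovsky rocket equation, v_e = Δv / ln(m₀/m_f) = 4640 / 0.8234 = 5635.1 m/s.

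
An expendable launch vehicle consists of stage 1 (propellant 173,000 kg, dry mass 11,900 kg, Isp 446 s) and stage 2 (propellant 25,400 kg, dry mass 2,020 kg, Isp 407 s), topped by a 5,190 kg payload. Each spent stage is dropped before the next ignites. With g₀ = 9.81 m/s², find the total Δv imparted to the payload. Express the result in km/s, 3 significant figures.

Δv ≈ 13.0 km/s

Ignition mass of stage 1 = 173,000+11,900 + 25,400+2,020 + 5,190 = 217,510 kg.
Stage 1: m₀ = 217,510 kg, m_f = 217,510 − 173,000 = 44,510 kg; Δv = 446×9.81×ln(4.887) = 4375.3×1.5865 ≈ 6941 m/s.
Stage 2: m₀ = 32,610 kg, m_f = 32,610 − 25,400 = 7,210 kg; Δv = 407×9.81×ln(4.523) = 3992.7×1.5092 ≈ 6026 m/s.
Total Δv = 6941 + 6026 = 12967 m/s.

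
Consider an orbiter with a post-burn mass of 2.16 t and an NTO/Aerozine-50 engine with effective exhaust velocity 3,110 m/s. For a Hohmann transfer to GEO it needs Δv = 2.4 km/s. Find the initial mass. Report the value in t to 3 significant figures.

By the Tsiolkovsky rocket equation, m₀/m_f = exp(Δv / v_e) = exp(2400 / 3110.0) = exp(0.7717) = 2.1635.
m₀ = m_f × 2.1635 = 2.16 × 2.1635 = 4.67316 t.

initial mass ≈ 4.67 t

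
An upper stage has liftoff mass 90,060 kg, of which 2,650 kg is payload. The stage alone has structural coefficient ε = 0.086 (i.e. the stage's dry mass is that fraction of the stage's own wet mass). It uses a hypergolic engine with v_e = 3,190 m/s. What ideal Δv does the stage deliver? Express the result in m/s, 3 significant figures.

Δv ≈ 6960 m/s

Stage wet mass = m₀ − payload = 90,060 − 2,650 = 87,410 kg.
Stage dry mass = ε × stage wet mass = 0.086 × 87,410 = 7,517.26 kg.
Burnout mass m_f = stage dry + payload = 7,517.26 + 2,650 = 10,167.26 kg.
By the Tsiolkovsky rocket equation, Δv = v_e · ln(90,060/10,167.26) = 3190.0 × ln(8.858) = 3190.0 × 2.1813 ≈ 6958 m/s.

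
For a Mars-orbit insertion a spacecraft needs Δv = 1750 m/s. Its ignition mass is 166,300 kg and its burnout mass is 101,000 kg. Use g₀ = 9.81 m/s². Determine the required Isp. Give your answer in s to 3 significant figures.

ln(m₀/m_f) = ln(166300/101000) = ln(1.647) = 0.4987.
Using Δv = v_e ln(m₀/m_f): v_e = Δv / ln(m₀/m_f) = 1750 / 0.4987 = 3509.3 m/s.
Isp = v_e / g₀ = 3509.3 / 9.81 = 357.7 s.

Isp ≈ 358 s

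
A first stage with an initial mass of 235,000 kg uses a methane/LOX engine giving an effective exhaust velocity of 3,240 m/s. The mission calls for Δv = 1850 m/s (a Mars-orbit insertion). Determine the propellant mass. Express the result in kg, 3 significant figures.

Rocket equation: m₀/m_f = exp(Δv / v_e) = exp(1850 / 3240.0) = exp(0.5710) = 1.7700.
m_f = 235,000 / 1.7700 = 132,768 kg, so propellant = m₀ − m_f = 235,000 − 132,768 = 102,232 kg.

propellant mass ≈ 102000 kg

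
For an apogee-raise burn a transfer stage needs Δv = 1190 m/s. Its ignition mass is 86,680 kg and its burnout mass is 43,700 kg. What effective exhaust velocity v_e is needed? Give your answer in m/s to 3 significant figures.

ln(m₀/m_f) = ln(86680/43700) = ln(1.984) = 0.6849.
From the ideal rocket equation, v_e = Δv / ln(m₀/m_f) = 1190 / 0.6849 = 1737.5 m/s.

v_e ≈ 1740 m/s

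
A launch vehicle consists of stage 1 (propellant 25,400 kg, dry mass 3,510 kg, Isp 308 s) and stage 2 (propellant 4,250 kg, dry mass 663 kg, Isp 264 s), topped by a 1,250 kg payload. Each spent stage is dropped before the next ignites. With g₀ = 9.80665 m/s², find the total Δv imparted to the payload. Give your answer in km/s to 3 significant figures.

Ignition mass of stage 1 = 25,400+3,510 + 4,250+663 + 1,250 = 35,073 kg.
Stage 1: m₀ = 35,073 kg, m_f = 35,073 − 25,400 = 9,673 kg; Δv = 308×9.80665×ln(3.626) = 3020.4×1.2881 ≈ 3891 m/s.
Stage 2: m₀ = 6,163 kg, m_f = 6,163 − 4,250 = 1,913 kg; Δv = 264×9.80665×ln(3.222) = 2589.0×1.1699 ≈ 3029 m/s.
Total Δv = 3891 + 3029 = 6920 m/s.

Δv ≈ 6.92 km/s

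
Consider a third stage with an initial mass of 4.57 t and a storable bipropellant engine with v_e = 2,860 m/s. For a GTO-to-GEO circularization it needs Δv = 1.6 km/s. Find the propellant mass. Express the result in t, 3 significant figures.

propellant mass ≈ 1.96 t

Rocket equation: m₀/m_f = exp(Δv / v_e) = exp(1600 / 2860.0) = exp(0.5594) = 1.7497.
m_f = 4.57 / 1.7497 = 2.61188 t, so propellant = m₀ − m_f = 4.57 − 2.61188 = 1.95812 t.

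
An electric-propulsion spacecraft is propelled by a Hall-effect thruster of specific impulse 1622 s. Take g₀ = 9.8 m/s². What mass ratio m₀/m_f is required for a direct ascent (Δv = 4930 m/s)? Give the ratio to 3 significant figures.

v_e = Isp · g₀ = 1622 × 9.8 = 15895.6 m/s.
m₀/m_f = exp(Δv / v_e) = exp(4930 / 15895.6) = exp(0.3101) = 1.3636.

mass ratio ≈ 1.36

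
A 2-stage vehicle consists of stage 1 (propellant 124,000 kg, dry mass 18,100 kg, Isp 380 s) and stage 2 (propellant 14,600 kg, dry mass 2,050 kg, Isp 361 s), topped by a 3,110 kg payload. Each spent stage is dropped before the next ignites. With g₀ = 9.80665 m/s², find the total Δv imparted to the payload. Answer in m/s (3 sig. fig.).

Ignition mass of stage 1 = 124,000+18,100 + 14,600+2,050 + 3,110 = 161,860 kg.
Stage 1: m₀ = 161,860 kg, m_f = 161,860 − 124,000 = 37,860 kg; Δv = 380×9.80665×ln(4.275) = 3726.5×1.4528 ≈ 5414 m/s.
Stage 2: m₀ = 19,760 kg, m_f = 19,760 − 14,600 = 5,160 kg; Δv = 361×9.80665×ln(3.829) = 3540.2×1.3427 ≈ 4754 m/s.
Total Δv = 5414 + 4754 = 10168 m/s.

Δv ≈ 10200 m/s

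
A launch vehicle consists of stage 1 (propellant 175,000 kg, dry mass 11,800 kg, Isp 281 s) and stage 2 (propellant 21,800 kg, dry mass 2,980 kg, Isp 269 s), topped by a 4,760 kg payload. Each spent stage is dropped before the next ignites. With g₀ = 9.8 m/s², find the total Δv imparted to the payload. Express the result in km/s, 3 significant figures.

Δv ≈ 8.09 km/s

Ignition mass of stage 1 = 175,000+11,800 + 21,800+2,980 + 4,760 = 216,340 kg.
Stage 1: m₀ = 216,340 kg, m_f = 216,340 − 175,000 = 41,340 kg; Δv = 281×9.8×ln(5.233) = 2753.8×1.6550 ≈ 4558 m/s.
Stage 2: m₀ = 29,540 kg, m_f = 29,540 − 21,800 = 7,740 kg; Δv = 269×9.8×ln(3.817) = 2636.2×1.3393 ≈ 3531 m/s.
Total Δv = 4558 + 3531 = 8089 m/s.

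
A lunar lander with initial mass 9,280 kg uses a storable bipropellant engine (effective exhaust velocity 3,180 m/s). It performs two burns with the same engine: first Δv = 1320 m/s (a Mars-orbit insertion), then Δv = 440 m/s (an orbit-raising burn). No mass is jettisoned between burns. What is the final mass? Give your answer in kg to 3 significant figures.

final mass ≈ 5340 kg

After the first burn: m = 9280 × exp(−1320/3180.0) = 9280 × 0.66028 = 6,127.4 kg.
After the second burn: m = 6,127.4 × exp(−440/3180.0) = 6,127.4 × 0.87078 = 5,335.62 kg.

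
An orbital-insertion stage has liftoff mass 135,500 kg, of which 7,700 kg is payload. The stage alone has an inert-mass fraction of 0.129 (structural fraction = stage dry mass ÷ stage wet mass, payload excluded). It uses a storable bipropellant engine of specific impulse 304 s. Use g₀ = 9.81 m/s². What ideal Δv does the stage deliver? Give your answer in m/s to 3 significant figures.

Δv ≈ 5140 m/s

Stage wet mass = m₀ − payload = 135,500 − 7,700 = 127,800 kg.
Stage dry mass = ε × stage wet mass = 0.129 × 127,800 = 16,486.2 kg.
Burnout mass m_f = stage dry + payload = 16,486.2 + 7,700 = 24,186.2 kg.
v_e = Isp · g₀ = 304 × 9.81 = 2982.2 m/s.
Δv = v_e · ln(135,500/24,186.2) = 2982.2 × ln(5.602) = 2982.2 × 1.7232 ≈ 5139 m/s.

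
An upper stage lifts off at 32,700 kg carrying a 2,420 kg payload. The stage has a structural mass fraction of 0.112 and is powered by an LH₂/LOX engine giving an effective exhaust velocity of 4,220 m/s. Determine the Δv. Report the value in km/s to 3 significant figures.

Stage wet mass = m₀ − payload = 32,700 − 2,420 = 30,280 kg.
Stage dry mass = ε × stage wet mass = 0.112 × 30,280 = 3,391.36 kg.
Burnout mass m_f = stage dry + payload = 3,391.36 + 2,420 = 5,811.36 kg.
Using Δv = v_e ln(m₀/m_f): Δv = v_e · ln(32,700/5,811.36) = 4220.0 × ln(5.627) = 4220.0 × 1.7276 ≈ 7290 m/s.

Δv ≈ 7.29 km/s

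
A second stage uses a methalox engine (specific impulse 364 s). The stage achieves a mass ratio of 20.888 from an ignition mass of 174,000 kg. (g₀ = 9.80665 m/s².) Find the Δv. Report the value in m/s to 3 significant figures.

v_e = Isp · g₀ = 364 × 9.80665 = 3569.6 m/s.
Δv = v_e · ln(20.888) = 3569.6 × 3.0392 ≈ 10848.7 m/s.

Δv ≈ 10800 m/s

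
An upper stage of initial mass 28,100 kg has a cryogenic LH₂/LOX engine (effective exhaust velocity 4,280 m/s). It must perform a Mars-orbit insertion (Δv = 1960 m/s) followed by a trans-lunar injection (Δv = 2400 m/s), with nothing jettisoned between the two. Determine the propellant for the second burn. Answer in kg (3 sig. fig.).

propellant for the second burn ≈ 7630 kg

After the first burn: m = 28100 × exp(−1960/4280.0) = 28100 × 0.63258 = 17,775.5 kg.
After the second burn: m = 17,775.5 × exp(−2400/4280.0) = 17,775.5 × 0.57078 = 10,145.9 kg.
Second-burn propellant = 17,775.5 − 10,145.9 = 7,629.6 kg.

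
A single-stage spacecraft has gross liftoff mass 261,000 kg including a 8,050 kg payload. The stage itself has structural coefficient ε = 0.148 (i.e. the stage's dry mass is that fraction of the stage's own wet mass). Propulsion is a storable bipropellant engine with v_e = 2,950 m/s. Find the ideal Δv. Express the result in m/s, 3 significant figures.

Δv ≈ 5150 m/s

Stage wet mass = m₀ − payload = 261,000 − 8,050 = 252,950 kg.
Stage dry mass = ε × stage wet mass = 0.148 × 252,950 = 37,436.6 kg.
Burnout mass m_f = stage dry + payload = 37,436.6 + 8,050 = 45,486.6 kg.
Using Δv = v_e ln(m₀/m_f): Δv = v_e · ln(261,000/45,486.6) = 2950.0 × ln(5.738) = 2950.0 × 1.7471 ≈ 5154 m/s.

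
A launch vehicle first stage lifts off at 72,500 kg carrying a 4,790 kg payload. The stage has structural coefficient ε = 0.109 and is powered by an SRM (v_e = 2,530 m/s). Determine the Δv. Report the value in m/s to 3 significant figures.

Δv ≈ 4510 m/s

Stage wet mass = m₀ − payload = 72,500 − 4,790 = 67,710 kg.
Stage dry mass = ε × stage wet mass = 0.109 × 67,710 = 7,380.39 kg.
Burnout mass m_f = stage dry + payload = 7,380.39 + 4,790 = 12,170.39 kg.
Δv = v_e · ln(72,500/12,170.39) = 2530.0 × ln(5.957) = 2530.0 × 1.7846 ≈ 4515 m/s.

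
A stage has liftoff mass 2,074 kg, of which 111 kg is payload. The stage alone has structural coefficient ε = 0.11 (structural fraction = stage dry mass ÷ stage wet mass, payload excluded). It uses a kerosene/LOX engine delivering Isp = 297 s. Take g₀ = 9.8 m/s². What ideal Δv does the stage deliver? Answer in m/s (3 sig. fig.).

Stage wet mass = m₀ − payload = 2,074 − 111 = 1,963 kg.
Stage dry mass = ε × stage wet mass = 0.11 × 1,963 = 215.93 kg.
Burnout mass m_f = stage dry + payload = 215.93 + 111 = 326.93 kg.
v_e = Isp · g₀ = 297 × 9.8 = 2910.6 m/s.
Δv = v_e · ln(2,074/326.93) = 2910.6 × ln(6.344) = 2910.6 × 1.8475 ≈ 5377 m/s.

Δv ≈ 5380 m/s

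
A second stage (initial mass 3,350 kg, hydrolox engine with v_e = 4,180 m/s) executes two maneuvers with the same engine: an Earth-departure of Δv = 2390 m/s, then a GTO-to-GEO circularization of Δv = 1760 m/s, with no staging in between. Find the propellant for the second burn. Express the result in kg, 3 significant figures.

propellant for the second burn ≈ 650 kg

After the first burn: m = 3350 × exp(−2390/4180.0) = 3350 × 0.56453 = 1,891.18 kg.
After the second burn: m = 1,891.18 × exp(−1760/4180.0) = 1,891.18 × 0.65636 = 1,241.29 kg.
Second-burn propellant = 1,891.18 − 1,241.29 = 649.89 kg.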